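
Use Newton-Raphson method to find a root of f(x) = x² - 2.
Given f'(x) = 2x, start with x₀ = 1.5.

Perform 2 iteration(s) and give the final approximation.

f(x) = x² - 2
f'(x) = 2x
x₀ = 1.5

Newton-Raphson formula: x_{n+1} = x_n - f(x_n)/f'(x_n)

Iteration 1:
  f(1.500000) = 0.250000
  f'(1.500000) = 3.000000
  x_1 = 1.500000 - 0.250000/3.000000 = 1.416667
Iteration 2:
  f(1.416667) = 0.006944
  f'(1.416667) = 2.833333
  x_2 = 1.416667 - 0.006944/2.833333 = 1.414216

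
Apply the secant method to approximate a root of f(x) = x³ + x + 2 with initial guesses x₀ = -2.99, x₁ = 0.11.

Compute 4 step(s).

f(x) = x³ + x + 2
x₀ = -2.99, x₁ = 0.11

Secant formula: x_{n+1} = x_n - f(x_n)(x_n - x_{n-1})/(f(x_n) - f(x_{n-1}))

Iteration 1:
  f(-2.990000) = -27.720899
  f(0.110000) = 2.111331
  x_2 = 0.110000 - 2.111331×(0.110000 - (-2.990000))/(2.111331 - (-27.720899))
       = -0.109398
Iteration 2:
  f(0.110000) = 2.111331
  f(-0.109398) = 1.889293
  x_3 = -0.109398 - 1.889293×(-0.109398 - 0.110000)/(1.889293 - 2.111331)
       = -1.976225
Iteration 3:
  f(-0.109398) = 1.889293
  f(-1.976225) = -7.694304
  x_4 = -1.976225 - (-7.694304)×(-1.976225 - (-0.109398))/(-7.694304 - 1.889293)
       = -0.477421
Iteration 4:
  f(-1.976225) = -7.694304
  f(-0.477421) = 1.413760
  x_5 = -0.477421 - 1.413760×(-0.477421 - (-1.976225))/(1.413760 - (-7.694304))
       = -0.710066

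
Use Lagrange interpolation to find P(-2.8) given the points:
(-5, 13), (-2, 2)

Lagrange interpolation formula:
P(x) = Σ yᵢ × Lᵢ(x)
where Lᵢ(x) = Π_{j≠i} (x - xⱼ)/(xᵢ - xⱼ)

L_0(-2.8) = (-2.8 - (-2))/(-5 - (-2)) = 0.266667
L_1(-2.8) = (-2.8 - (-5))/(-2 - (-5)) = 0.733333

P(-2.8) = 13×L_0(-2.8) + 2×L_1(-2.8)
P(-2.8) = 4.933333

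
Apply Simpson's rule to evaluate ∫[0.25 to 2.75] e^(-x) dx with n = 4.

f(x) = e^(-x)
a = 0.25, b = 2.75, n = 4
h = (b - a)/n = 0.625000

Simpson's rule: (h/3)[f(x₀) + 4f(x₁) + 2f(x₂) + ... + f(xₙ)]

x_0 = 0.2500, f(x_0) = 0.778801, coefficient = 1
x_1 = 0.8750, f(x_1) = 0.416862, coefficient = 4
x_2 = 1.5000, f(x_2) = 0.223130, coefficient = 2
x_3 = 2.1250, f(x_3) = 0.119433, coefficient = 4
x_4 = 2.7500, f(x_4) = 0.063928, coefficient = 1

I ≈ (0.625000/3) × 3.434169 = 0.715452
Exact value: 0.714873
Error: 0.000579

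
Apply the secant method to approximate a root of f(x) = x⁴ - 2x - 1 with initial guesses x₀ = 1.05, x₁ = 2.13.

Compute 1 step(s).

f(x) = x⁴ - 2x - 1
x₀ = 1.05, x₁ = 2.13

Secant formula: x_{n+1} = x_n - f(x_n)(x_n - x_{n-1})/(f(x_n) - f(x_{n-1}))

Iteration 1:
  f(1.050000) = -1.884494
  f(2.130000) = 15.323462
  x_2 = 2.130000 - 15.323462×(2.130000 - 1.050000)/(15.323462 - (-1.884494))
       = 1.168274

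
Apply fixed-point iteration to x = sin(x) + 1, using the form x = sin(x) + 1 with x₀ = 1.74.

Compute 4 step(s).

Equation: x = sin(x) + 1
Fixed-point form: x = sin(x) + 1
x₀ = 1.74

x_1 = g(1.740000) = 1.985719
x_2 = g(1.985719) = 1.915147
x_3 = g(1.915147) = 1.941295
x_4 = g(1.941295) = 1.932147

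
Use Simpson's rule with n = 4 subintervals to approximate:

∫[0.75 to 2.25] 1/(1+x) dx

f(x) = 1/(1+x)
a = 0.75, b = 2.25, n = 4
h = (b - a)/n = 0.375000

Simpson's rule: (h/3)[f(x₀) + 4f(x₁) + 2f(x₂) + ... + f(xₙ)]

x_0 = 0.7500, f(x_0) = 0.571429, coefficient = 1
x_1 = 1.1250, f(x_1) = 0.470588, coefficient = 4
x_2 = 1.5000, f(x_2) = 0.400000, coefficient = 2
x_3 = 1.8750, f(x_3) = 0.347826, coefficient = 4
x_4 = 2.2500, f(x_4) = 0.307692, coefficient = 1

I ≈ (0.375000/3) × 4.952778 = 0.619097
Exact value: 0.619039
Error: 0.000058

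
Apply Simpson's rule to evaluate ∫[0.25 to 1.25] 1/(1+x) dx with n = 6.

f(x) = 1/(1+x)
a = 0.25, b = 1.25, n = 6
h = (b - a)/n = 0.166667

Simpson's rule: (h/3)[f(x₀) + 4f(x₁) + 2f(x₂) + ... + f(xₙ)]

x_0 = 0.2500, f(x_0) = 0.800000, coefficient = 1
x_1 = 0.4167, f(x_1) = 0.705882, coefficient = 4
x_2 = 0.5833, f(x_2) = 0.631579, coefficient = 2
x_3 = 0.7500, f(x_3) = 0.571429, coefficient = 4
x_4 = 0.9167, f(x_4) = 0.521739, coefficient = 2
x_5 = 1.0833, f(x_5) = 0.480000, coefficient = 4
x_6 = 1.2500, f(x_6) = 0.444444, coefficient = 1

I ≈ (0.166667/3) × 10.580324 = 0.587796
Exact value: 0.587787
Error: 0.000009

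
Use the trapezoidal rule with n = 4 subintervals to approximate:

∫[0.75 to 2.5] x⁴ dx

f(x) = x⁴
a = 0.75, b = 2.5, n = 4
h = (b - a)/n = 0.437500

Trapezoidal rule: (h/2)[f(x₀) + 2f(x₁) + 2f(x₂) + ... + f(xₙ)]

x_0 = 0.7500, f(x_0) = 0.316406, coefficient = 1
x_1 = 1.1875, f(x_1) = 1.988541, coefficient = 2
x_2 = 1.6250, f(x_2) = 6.972900, coefficient = 2
x_3 = 2.0625, f(x_3) = 18.095718, coefficient = 2
x_4 = 2.5000, f(x_4) = 39.062500, coefficient = 1

I ≈ (0.437500/2) × 93.493225 = 20.451643
Exact value: 19.483789
Error: 0.967854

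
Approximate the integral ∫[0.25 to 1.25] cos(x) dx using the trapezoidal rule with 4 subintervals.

f(x) = cos(x)
a = 0.25, b = 1.25, n = 4
h = (b - a)/n = 0.250000

Trapezoidal rule: (h/2)[f(x₀) + 2f(x₁) + 2f(x₂) + ... + f(xₙ)]

x_0 = 0.2500, f(x_0) = 0.968912, coefficient = 1
x_1 = 0.5000, f(x_1) = 0.877583, coefficient = 2
x_2 = 0.7500, f(x_2) = 0.731689, coefficient = 2
x_3 = 1.0000, f(x_3) = 0.540302, coefficient = 2
x_4 = 1.2500, f(x_4) = 0.315322, coefficient = 1

I ≈ (0.250000/2) × 5.583382 = 0.697923
Exact value: 0.701581
Error: 0.003658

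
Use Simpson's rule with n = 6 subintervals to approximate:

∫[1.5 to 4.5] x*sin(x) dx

f(x) = x*sin(x)
a = 1.5, b = 4.5, n = 6
h = (b - a)/n = 0.500000

Simpson's rule: (h/3)[f(x₀) + 4f(x₁) + 2f(x₂) + ... + f(xₙ)]

x_0 = 1.5000, f(x_0) = 1.496242, coefficient = 1
x_1 = 2.0000, f(x_1) = 1.818595, coefficient = 4
x_2 = 2.5000, f(x_2) = 1.496180, coefficient = 2
x_3 = 3.0000, f(x_3) = 0.423360, coefficient = 4
x_4 = 3.5000, f(x_4) = -1.227741, coefficient = 2
x_5 = 4.0000, f(x_5) = -3.027210, coefficient = 4
x_6 = 4.5000, f(x_6) = -4.398886, coefficient = 1

I ≈ (0.500000/3) × -5.506785 = -0.917798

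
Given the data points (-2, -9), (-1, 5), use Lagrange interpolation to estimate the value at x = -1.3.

Lagrange interpolation formula:
P(x) = Σ yᵢ × Lᵢ(x)
where Lᵢ(x) = Π_{j≠i} (x - xⱼ)/(xᵢ - xⱼ)

L_0(-1.3) = (-1.3 - (-1))/(-2 - (-1)) = 0.300000
L_1(-1.3) = (-1.3 - (-2))/(-1 - (-2)) = 0.700000

P(-1.3) = (-9)×L_0(-1.3) + 5×L_1(-1.3)
P(-1.3) = 0.800000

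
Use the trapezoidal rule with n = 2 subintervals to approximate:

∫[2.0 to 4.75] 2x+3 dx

f(x) = 2x+3
a = 2.0, b = 4.75, n = 2
h = (b - a)/n = 1.375000

Trapezoidal rule: (h/2)[f(x₀) + 2f(x₁) + 2f(x₂) + ... + f(xₙ)]

x_0 = 2.0000, f(x_0) = 7.000000, coefficient = 1
x_1 = 3.3750, f(x_1) = 9.750000, coefficient = 2
x_2 = 4.7500, f(x_2) = 12.500000, coefficient = 1

I ≈ (1.375000/2) × 39.000000 = 26.812500
Exact value: 26.812500
Error: 0.000000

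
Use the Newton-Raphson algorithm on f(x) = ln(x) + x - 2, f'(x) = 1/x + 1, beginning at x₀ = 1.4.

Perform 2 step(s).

f(x) = ln(x) + x - 2
f'(x) = 1/x + 1
x₀ = 1.4

Newton-Raphson formula: x_{n+1} = x_n - f(x_n)/f'(x_n)

Iteration 1:
  f(1.400000) = -0.263528
  f'(1.400000) = 1.714286
  x_1 = 1.400000 - (-0.263528)/1.714286 = 1.553725
Iteration 2:
  f(1.553725) = -0.005621
  f'(1.553725) = 1.643615
  x_2 = 1.553725 - (-0.005621)/1.643615 = 1.557144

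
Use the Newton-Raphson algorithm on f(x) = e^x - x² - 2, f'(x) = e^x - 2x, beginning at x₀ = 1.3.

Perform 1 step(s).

f(x) = e^x - x² - 2
f'(x) = e^x - 2x
x₀ = 1.3

Newton-Raphson formula: x_{n+1} = x_n - f(x_n)/f'(x_n)

Iteration 1:
  f(1.300000) = -0.020703
  f'(1.300000) = 1.069297
  x_1 = 1.300000 - (-0.020703)/1.069297 = 1.319362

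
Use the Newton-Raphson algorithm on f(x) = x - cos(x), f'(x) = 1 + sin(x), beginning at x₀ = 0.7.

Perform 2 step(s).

f(x) = x - cos(x)
f'(x) = 1 + sin(x)
x₀ = 0.7

Newton-Raphson formula: x_{n+1} = x_n - f(x_n)/f'(x_n)

Iteration 1:
  f(0.700000) = -0.064842
  f'(0.700000) = 1.644218
  x_1 = 0.700000 - (-0.064842)/1.644218 = 0.739436
Iteration 2:
  f(0.739436) = 0.000588
  f'(0.739436) = 1.673872
  x_2 = 0.739436 - 0.000588/1.673872 = 0.739085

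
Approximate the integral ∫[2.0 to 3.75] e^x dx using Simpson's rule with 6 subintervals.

f(x) = e^x
a = 2.0, b = 3.75, n = 6
h = (b - a)/n = 0.291667

Simpson's rule: (h/3)[f(x₀) + 4f(x₁) + 2f(x₂) + ... + f(xₙ)]

x_0 = 2.0000, f(x_0) = 7.389056, coefficient = 1
x_1 = 2.2917, f(x_1) = 9.891410, coefficient = 4
x_2 = 2.5833, f(x_2) = 13.241202, coefficient = 2
x_3 = 2.8750, f(x_3) = 17.725424, coefficient = 4
x_4 = 3.1667, f(x_4) = 23.728258, coefficient = 2
x_5 = 3.4583, f(x_5) = 31.763992, coefficient = 4
x_6 = 3.7500, f(x_6) = 42.521082, coefficient = 1

I ≈ (0.291667/3) × 361.372363 = 35.133424
Exact value: 35.132026
Error: 0.001398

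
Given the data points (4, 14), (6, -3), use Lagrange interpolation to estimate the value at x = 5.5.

Lagrange interpolation formula:
P(x) = Σ yᵢ × Lᵢ(x)
where Lᵢ(x) = Π_{j≠i} (x - xⱼ)/(xᵢ - xⱼ)

L_0(5.5) = (5.5 - 6)/(4 - 6) = 0.250000
L_1(5.5) = (5.5 - 4)/(6 - 4) = 0.750000

P(5.5) = 14×L_0(5.5) + (-3)×L_1(5.5)
P(5.5) = 1.250000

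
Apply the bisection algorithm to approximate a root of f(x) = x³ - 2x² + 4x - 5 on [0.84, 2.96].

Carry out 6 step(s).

f(x) = x³ - 2x² + 4x - 5
Initial interval: [0.84, 2.96]

Iteration 1:
  c_1 = (0.840000 + 2.960000)/2 = 1.900000
  f(c_1) = f(1.900000) = 2.239000
  f(a) × f(c) < 0, new interval: [0.840000, 1.900000]
Iteration 2:
  c_2 = (0.840000 + 1.900000)/2 = 1.370000
  f(c_2) = f(1.370000) = -0.702447
  f(a) × f(c) ≥ 0, new interval: [1.370000, 1.900000]
Iteration 3:
  c_3 = (1.370000 + 1.900000)/2 = 1.635000
  f(c_3) = f(1.635000) = 0.564273
  f(a) × f(c) < 0, new interval: [1.370000, 1.635000]
Iteration 4:
  c_4 = (1.370000 + 1.635000)/2 = 1.502500
  f(c_4) = f(1.502500) = -0.113109
  f(a) × f(c) ≥ 0, new interval: [1.502500, 1.635000]
Iteration 5:
  c_5 = (1.502500 + 1.635000)/2 = 1.568750
  f(c_5) = f(1.568750) = 0.213704
  f(a) × f(c) < 0, new interval: [1.502500, 1.568750]
Iteration 6:
  c_6 = (1.502500 + 1.568750)/2 = 1.535625
  f(c_6) = f(1.535625) = 0.047437
  f(a) × f(c) < 0, new interval: [1.502500, 1.535625]

After 6 iteration(s), the approximation is c_6 = 1.535625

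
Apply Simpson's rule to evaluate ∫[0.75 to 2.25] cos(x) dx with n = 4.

f(x) = cos(x)
a = 0.75, b = 2.25, n = 4
h = (b - a)/n = 0.375000

Simpson's rule: (h/3)[f(x₀) + 4f(x₁) + 2f(x₂) + ... + f(xₙ)]

x_0 = 0.7500, f(x_0) = 0.731689, coefficient = 1
x_1 = 1.1250, f(x_1) = 0.431177, coefficient = 4
x_2 = 1.5000, f(x_2) = 0.070737, coefficient = 2
x_3 = 1.8750, f(x_3) = -0.299534, coefficient = 4
x_4 = 2.2500, f(x_4) = -0.628174, coefficient = 1

I ≈ (0.375000/3) × 0.771562 = 0.096445
Exact value: 0.096434
Error: 0.000011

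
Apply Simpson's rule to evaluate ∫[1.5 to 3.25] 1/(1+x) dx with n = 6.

f(x) = 1/(1+x)
a = 1.5, b = 3.25, n = 6
h = (b - a)/n = 0.291667

Simpson's rule: (h/3)[f(x₀) + 4f(x₁) + 2f(x₂) + ... + f(xₙ)]

x_0 = 1.5000, f(x_0) = 0.400000, coefficient = 1
x_1 = 1.7917, f(x_1) = 0.358209, coefficient = 4
x_2 = 2.0833, f(x_2) = 0.324324, coefficient = 2
x_3 = 2.3750, f(x_3) = 0.296296, coefficient = 4
x_4 = 2.6667, f(x_4) = 0.272727, coefficient = 2
x_5 = 2.9583, f(x_5) = 0.252632, coefficient = 4
x_6 = 3.2500, f(x_6) = 0.235294, coefficient = 1

I ≈ (0.291667/3) × 5.457945 = 0.530634
Exact value: 0.530628
Error: 0.000005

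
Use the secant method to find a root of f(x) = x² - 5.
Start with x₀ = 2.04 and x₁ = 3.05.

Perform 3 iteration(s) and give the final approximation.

f(x) = x² - 5
x₀ = 2.04, x₁ = 3.05

Secant formula: x_{n+1} = x_n - f(x_n)(x_n - x_{n-1})/(f(x_n) - f(x_{n-1}))

Iteration 1:
  f(2.040000) = -0.838400
  f(3.050000) = 4.302500
  x_2 = 3.050000 - 4.302500×(3.050000 - 2.040000)/(4.302500 - (-0.838400))
       = 2.204715
Iteration 2:
  f(3.050000) = 4.302500
  f(2.204715) = -0.139231
  x_3 = 2.204715 - (-0.139231)×(2.204715 - 3.050000)/(-0.139231 - 4.302500)
       = 2.231212
Iteration 3:
  f(2.204715) = -0.139231
  f(2.231212) = -0.021695
  x_4 = 2.231212 - (-0.021695)×(2.231212 - 2.204715)/(-0.021695 - (-0.139231))
       = 2.236102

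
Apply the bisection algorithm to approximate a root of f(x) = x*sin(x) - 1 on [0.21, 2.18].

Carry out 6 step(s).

f(x) = x*sin(x) - 1
Initial interval: [0.21, 2.18]

Iteration 1:
  c_1 = (0.210000 + 2.180000)/2 = 1.195000
  f(c_1) = f(1.195000) = 0.111608
  f(a) × f(c) < 0, new interval: [0.210000, 1.195000]
Iteration 2:
  c_2 = (0.210000 + 1.195000)/2 = 0.702500
  f(c_2) = f(0.702500) = -0.546095
  f(a) × f(c) ≥ 0, new interval: [0.702500, 1.195000]
Iteration 3:
  c_3 = (0.702500 + 1.195000)/2 = 0.948750
  f(c_3) = f(0.948750) = -0.228962
  f(a) × f(c) ≥ 0, new interval: [0.948750, 1.195000]
Iteration 4:
  c_4 = (0.948750 + 1.195000)/2 = 1.071875
  f(c_4) = f(1.071875) = -0.058787
  f(a) × f(c) ≥ 0, new interval: [1.071875, 1.195000]
Iteration 5:
  c_5 = (1.071875 + 1.195000)/2 = 1.133437
  f(c_5) = f(1.133437) = 0.026751
  f(a) × f(c) < 0, new interval: [1.071875, 1.133437]
Iteration 6:
  c_6 = (1.071875 + 1.133437)/2 = 1.102656
  f(c_6) = f(1.102656) = -0.015980
  f(a) × f(c) ≥ 0, new interval: [1.102656, 1.133437]

After 6 iteration(s), the approximation is c_6 = 1.102656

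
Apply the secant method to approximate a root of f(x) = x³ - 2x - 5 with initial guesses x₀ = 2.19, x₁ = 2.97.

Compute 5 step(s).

f(x) = x³ - 2x - 5
x₀ = 2.19, x₁ = 2.97

Secant formula: x_{n+1} = x_n - f(x_n)(x_n - x_{n-1})/(f(x_n) - f(x_{n-1}))

Iteration 1:
  f(2.190000) = 1.123459
  f(2.970000) = 15.258073
  x_2 = 2.970000 - 15.258073×(2.970000 - 2.190000)/(15.258073 - 1.123459)
       = 2.128003
Iteration 2:
  f(2.970000) = 15.258073
  f(2.128003) = 0.380441
  x_3 = 2.128003 - 0.380441×(2.128003 - 2.970000)/(0.380441 - 15.258073)
       = 2.106472
Iteration 3:
  f(2.128003) = 0.380441
  f(2.106472) = 0.133950
  x_4 = 2.106472 - 0.133950×(2.106472 - 2.128003)/(0.133950 - 0.380441)
       = 2.094772
Iteration 4:
  f(2.106472) = 0.133950
  f(2.094772) = 0.002461
  x_5 = 2.094772 - 0.002461×(2.094772 - 2.106472)/(0.002461 - 0.133950)
       = 2.094553
Iteration 5:
  f(2.094772) = 0.002461
  f(2.094553) = 0.000016
  x_6 = 2.094553 - 0.000016×(2.094553 - 2.094772)/(0.000016 - 0.002461)
       = 2.094551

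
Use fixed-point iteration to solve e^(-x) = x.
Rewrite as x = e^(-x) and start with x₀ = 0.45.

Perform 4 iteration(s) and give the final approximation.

Equation: e^(-x) = x
Fixed-point form: x = e^(-x)
x₀ = 0.45

x_1 = g(0.450000) = 0.637628
x_2 = g(0.637628) = 0.528545
x_3 = g(0.528545) = 0.589462
x_4 = g(0.589462) = 0.554625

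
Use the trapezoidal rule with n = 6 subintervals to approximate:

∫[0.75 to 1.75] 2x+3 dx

f(x) = 2x+3
a = 0.75, b = 1.75, n = 6
h = (b - a)/n = 0.166667

Trapezoidal rule: (h/2)[f(x₀) + 2f(x₁) + 2f(x₂) + ... + f(xₙ)]

x_0 = 0.7500, f(x_0) = 4.500000, coefficient = 1
x_1 = 0.9167, f(x_1) = 4.833333, coefficient = 2
x_2 = 1.0833, f(x_2) = 5.166667, coefficient = 2
x_3 = 1.2500, f(x_3) = 5.500000, coefficient = 2
x_4 = 1.4167, f(x_4) = 5.833333, coefficient = 2
x_5 = 1.5833, f(x_5) = 6.166667, coefficient = 2
x_6 = 1.7500, f(x_6) = 6.500000, coefficient = 1

I ≈ (0.166667/2) × 66.000000 = 5.500000
Exact value: 5.500000
Error: 0.000000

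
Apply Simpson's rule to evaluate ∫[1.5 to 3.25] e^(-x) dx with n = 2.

f(x) = e^(-x)
a = 1.5, b = 3.25, n = 2
h = (b - a)/n = 0.875000

Simpson's rule: (h/3)[f(x₀) + 4f(x₁) + 2f(x₂) + ... + f(xₙ)]

x_0 = 1.5000, f(x_0) = 0.223130, coefficient = 1
x_1 = 2.3750, f(x_1) = 0.093014, coefficient = 4
x_2 = 3.2500, f(x_2) = 0.038774, coefficient = 1

I ≈ (0.875000/3) × 0.633962 = 0.184906
Exact value: 0.184356
Error: 0.000550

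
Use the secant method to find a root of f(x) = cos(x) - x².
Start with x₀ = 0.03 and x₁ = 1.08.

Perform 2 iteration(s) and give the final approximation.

f(x) = cos(x) - x²
x₀ = 0.03, x₁ = 1.08

Secant formula: x_{n+1} = x_n - f(x_n)(x_n - x_{n-1})/(f(x_n) - f(x_{n-1}))

Iteration 1:
  f(0.030000) = 0.998650
  f(1.080000) = -0.695072
  x_2 = 1.080000 - (-0.695072)×(1.080000 - 0.030000)/(-0.695072 - 0.998650)
       = 0.649100
Iteration 2:
  f(1.080000) = -0.695072
  f(0.649100) = 0.375298
  x_3 = 0.649100 - 0.375298×(0.649100 - 1.080000)/(0.375298 - (-0.695072))
       = 0.800184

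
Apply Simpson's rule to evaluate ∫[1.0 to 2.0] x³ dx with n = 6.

f(x) = x³
a = 1.0, b = 2.0, n = 6
h = (b - a)/n = 0.166667

Simpson's rule: (h/3)[f(x₀) + 4f(x₁) + 2f(x₂) + ... + f(xₙ)]

x_0 = 1.0000, f(x_0) = 1.000000, coefficient = 1
x_1 = 1.1667, f(x_1) = 1.587963, coefficient = 4
x_2 = 1.3333, f(x_2) = 2.370370, coefficient = 2
x_3 = 1.5000, f(x_3) = 3.375000, coefficient = 4
x_4 = 1.6667, f(x_4) = 4.629630, coefficient = 2
x_5 = 1.8333, f(x_5) = 6.162037, coefficient = 4
x_6 = 2.0000, f(x_6) = 8.000000, coefficient = 1

I ≈ (0.166667/3) × 67.500000 = 3.750000
Exact value: 3.750000
Error: 0.000000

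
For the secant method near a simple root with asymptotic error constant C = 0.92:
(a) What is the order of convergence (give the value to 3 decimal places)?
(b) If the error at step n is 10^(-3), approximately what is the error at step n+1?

(a) Secant method has superlinear convergence with order φ = (1+√5)/2 ≈ 1.618.
    This means |e_{n+1}| ≈ C|e_n|^1.618.

(b) With |e_n| = 10^(-3) and C = 0.92:
    |e_{n+1}| ≈ 0.92 × (10^(-3))^1.618 = 0.92 × 10^(-4.85)

(a) ≈ 1.618 (golden ratio); (b) |e_{n+1}| ≈ 1.287e-05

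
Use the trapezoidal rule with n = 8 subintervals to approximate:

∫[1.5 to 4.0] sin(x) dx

f(x) = sin(x)
a = 1.5, b = 4.0, n = 8
h = (b - a)/n = 0.312500

Trapezoidal rule: (h/2)[f(x₀) + 2f(x₁) + 2f(x₂) + ... + f(xₙ)]

x_0 = 1.5000, f(x_0) = 0.997495, coefficient = 1
x_1 = 1.8125, f(x_1) = 0.970932, coefficient = 2
x_2 = 2.1250, f(x_2) = 0.850320, coefficient = 2
x_3 = 2.4375, f(x_3) = 0.647343, coefficient = 2
x_4 = 2.7500, f(x_4) = 0.381661, coefficient = 2
x_5 = 3.0625, f(x_5) = 0.079010, coefficient = 2
x_6 = 3.3750, f(x_6) = -0.231294, coefficient = 2
x_7 = 3.6875, f(x_7) = -0.519194, coefficient = 2
x_8 = 4.0000, f(x_8) = -0.756802, coefficient = 1

I ≈ (0.312500/2) × 4.598248 = 0.718476
Exact value: 0.724381
Error: 0.005905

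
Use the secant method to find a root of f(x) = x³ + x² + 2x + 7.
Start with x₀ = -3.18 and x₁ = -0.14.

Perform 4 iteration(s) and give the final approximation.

f(x) = x³ + x² + 2x + 7
x₀ = -3.18, x₁ = -0.14

Secant formula: x_{n+1} = x_n - f(x_n)(x_n - x_{n-1})/(f(x_n) - f(x_{n-1}))

Iteration 1:
  f(-3.180000) = -21.405032
  f(-0.140000) = 6.736856
  x_2 = -0.140000 - 6.736856×(-0.140000 - (-3.180000))/(6.736856 - (-21.405032))
       = -0.867742
Iteration 2:
  f(-0.140000) = 6.736856
  f(-0.867742) = 5.364102
  x_3 = -0.867742 - 5.364102×(-0.867742 - (-0.140000))/(5.364102 - 6.736856)
       = -3.711431
Iteration 3:
  f(-0.867742) = 5.364102
  f(-3.711431) = -37.772070
  x_4 = -3.711431 - (-37.772070)×(-3.711431 - (-0.867742))/(-37.772070 - 5.364102)
       = -1.221363
Iteration 4:
  f(-3.711431) = -37.772070
  f(-1.221363) = 4.227061
  x_5 = -1.221363 - 4.227061×(-1.221363 - (-3.711431))/(4.227061 - (-37.772070))
       = -1.471979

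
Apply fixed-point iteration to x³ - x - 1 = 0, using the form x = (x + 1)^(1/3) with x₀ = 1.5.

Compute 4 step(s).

Equation: x³ - x - 1 = 0
Fixed-point form: x = (x + 1)^(1/3)
x₀ = 1.5

x_1 = g(1.500000) = 1.357209
x_2 = g(1.357209) = 1.330861
x_3 = g(1.330861) = 1.325884
x_4 = g(1.325884) = 1.324939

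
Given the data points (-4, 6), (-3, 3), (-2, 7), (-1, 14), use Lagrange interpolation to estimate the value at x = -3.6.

Lagrange interpolation formula:
P(x) = Σ yᵢ × Lᵢ(x)
where Lᵢ(x) = Π_{j≠i} (x - xⱼ)/(xᵢ - xⱼ)

L_0(-3.6) = (-3.6 - (-3))/(-4 - (-3)) × (-3.6 - (-2))/(-4 - (-2)) × (-3.6 - (-1))/(-4 - (-1)) = 0.416000
L_1(-3.6) = (-3.6 - (-4))/(-3 - (-4)) × (-3.6 - (-2))/(-3 - (-2)) × (-3.6 - (-1))/(-3 - (-1)) = 0.832000
L_2(-3.6) = (-3.6 - (-4))/(-2 - (-4)) × (-3.6 - (-3))/(-2 - (-3)) × (-3.6 - (-1))/(-2 - (-1)) = -0.312000
L_3(-3.6) = (-3.6 - (-4))/(-1 - (-4)) × (-3.6 - (-3))/(-1 - (-3)) × (-3.6 - (-2))/(-1 - (-2)) = 0.064000

P(-3.6) = 6×L_0(-3.6) + 3×L_1(-3.6) + 7×L_2(-3.6) + 14×L_3(-3.6)
P(-3.6) = 3.704000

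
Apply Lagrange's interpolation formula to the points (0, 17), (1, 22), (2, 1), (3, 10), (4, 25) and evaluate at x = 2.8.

Lagrange interpolation formula:
P(x) = Σ yᵢ × Lᵢ(x)
where Lᵢ(x) = Π_{j≠i} (x - xⱼ)/(xᵢ - xⱼ)

L_0(2.8) = (2.8 - 1)/(0 - 1) × (2.8 - 2)/(0 - 2) × (2.8 - 3)/(0 - 3) × (2.8 - 4)/(0 - 4) = 0.014400
L_1(2.8) = (2.8 - 0)/(1 - 0) × (2.8 - 2)/(1 - 2) × (2.8 - 3)/(1 - 3) × (2.8 - 4)/(1 - 4) = -0.089600
L_2(2.8) = (2.8 - 0)/(2 - 0) × (2.8 - 1)/(2 - 1) × (2.8 - 3)/(2 - 3) × (2.8 - 4)/(2 - 4) = 0.302400
L_3(2.8) = (2.8 - 0)/(3 - 0) × (2.8 - 1)/(3 - 1) × (2.8 - 2)/(3 - 2) × (2.8 - 4)/(3 - 4) = 0.806400
L_4(2.8) = (2.8 - 0)/(4 - 0) × (2.8 - 1)/(4 - 1) × (2.8 - 2)/(4 - 2) × (2.8 - 3)/(4 - 3) = -0.033600

P(2.8) = 17×L_0(2.8) + 22×L_1(2.8) + 1×L_2(2.8) + 10×L_3(2.8) + 25×L_4(2.8)
P(2.8) = 5.800000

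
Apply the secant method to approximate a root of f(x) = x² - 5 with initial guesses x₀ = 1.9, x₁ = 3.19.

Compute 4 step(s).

f(x) = x² - 5
x₀ = 1.9, x₁ = 3.19

Secant formula: x_{n+1} = x_n - f(x_n)(x_n - x_{n-1})/(f(x_n) - f(x_{n-1}))

Iteration 1:
  f(1.900000) = -1.390000
  f(3.190000) = 5.176100
  x_2 = 3.190000 - 5.176100×(3.190000 - 1.900000)/(5.176100 - (-1.390000))
       = 2.173084
Iteration 2:
  f(3.190000) = 5.176100
  f(2.173084) = -0.277704
  x_3 = 2.173084 - (-0.277704)×(2.173084 - 3.190000)/(-0.277704 - 5.176100)
       = 2.224865
Iteration 3:
  f(2.173084) = -0.277704
  f(2.224865) = -0.049975
  x_4 = 2.224865 - (-0.049975)×(2.224865 - 2.173084)/(-0.049975 - (-0.277704))
       = 2.236228
Iteration 4:
  f(2.224865) = -0.049975
  f(2.236228) = 0.000718
  x_5 = 2.236228 - 0.000718×(2.236228 - 2.224865)/(0.000718 - (-0.049975))
       = 2.236068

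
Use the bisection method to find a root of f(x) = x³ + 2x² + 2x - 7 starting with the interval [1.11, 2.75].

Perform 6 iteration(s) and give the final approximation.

f(x) = x³ + 2x² + 2x - 7
Initial interval: [1.11, 2.75]

Iteration 1:
  c_1 = (1.110000 + 2.750000)/2 = 1.930000
  f(c_1) = f(1.930000) = 11.498857
  f(a) × f(c) < 0, new interval: [1.110000, 1.930000]
Iteration 2:
  c_2 = (1.110000 + 1.930000)/2 = 1.520000
  f(c_2) = f(1.520000) = 4.172608
  f(a) × f(c) < 0, new interval: [1.110000, 1.520000]
Iteration 3:
  c_3 = (1.110000 + 1.520000)/2 = 1.315000
  f(c_3) = f(1.315000) = 1.362381
  f(a) × f(c) < 0, new interval: [1.110000, 1.315000]
Iteration 4:
  c_4 = (1.110000 + 1.315000)/2 = 1.212500
  f(c_4) = f(1.212500) = 0.147877
  f(a) × f(c) < 0, new interval: [1.110000, 1.212500]
Iteration 5:
  c_5 = (1.110000 + 1.212500)/2 = 1.161250
  f(c_5) = f(1.161250) = -0.414549
  f(a) × f(c) ≥ 0, new interval: [1.161250, 1.212500]
Iteration 6:
  c_6 = (1.161250 + 1.212500)/2 = 1.186875
  f(c_6) = f(1.186875) = -0.136988
  f(a) × f(c) ≥ 0, new interval: [1.186875, 1.212500]

After 6 iteration(s), the approximation is c_6 = 1.186875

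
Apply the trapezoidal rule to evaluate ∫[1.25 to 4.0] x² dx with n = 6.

f(x) = x²
a = 1.25, b = 4.0, n = 6
h = (b - a)/n = 0.458333

Trapezoidal rule: (h/2)[f(x₀) + 2f(x₁) + 2f(x₂) + ... + f(xₙ)]

x_0 = 1.2500, f(x_0) = 1.562500, coefficient = 1
x_1 = 1.7083, f(x_1) = 2.918403, coefficient = 2
x_2 = 2.1667, f(x_2) = 4.694444, coefficient = 2
x_3 = 2.6250, f(x_3) = 6.890625, coefficient = 2
x_4 = 3.0833, f(x_4) = 9.506944, coefficient = 2
x_5 = 3.5417, f(x_5) = 12.543403, coefficient = 2
x_6 = 4.0000, f(x_6) = 16.000000, coefficient = 1

I ≈ (0.458333/2) × 90.670139 = 20.778573
Exact value: 20.682292
Error: 0.096282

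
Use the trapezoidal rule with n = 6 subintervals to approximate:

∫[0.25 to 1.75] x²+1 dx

f(x) = x²+1
a = 0.25, b = 1.75, n = 6
h = (b - a)/n = 0.250000

Trapezoidal rule: (h/2)[f(x₀) + 2f(x₁) + 2f(x₂) + ... + f(xₙ)]

x_0 = 0.2500, f(x_0) = 1.062500, coefficient = 1
x_1 = 0.5000, f(x_1) = 1.250000, coefficient = 2
x_2 = 0.7500, f(x_2) = 1.562500, coefficient = 2
x_3 = 1.0000, f(x_3) = 2.000000, coefficient = 2
x_4 = 1.2500, f(x_4) = 2.562500, coefficient = 2
x_5 = 1.5000, f(x_5) = 3.250000, coefficient = 2
x_6 = 1.7500, f(x_6) = 4.062500, coefficient = 1

I ≈ (0.250000/2) × 26.375000 = 3.296875
Exact value: 3.281250
Error: 0.015625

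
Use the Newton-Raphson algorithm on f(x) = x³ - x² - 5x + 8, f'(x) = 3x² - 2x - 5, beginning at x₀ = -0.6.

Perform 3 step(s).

f(x) = x³ - x² - 5x + 8
f'(x) = 3x² - 2x - 5
x₀ = -0.6

Newton-Raphson formula: x_{n+1} = x_n - f(x_n)/f'(x_n)

Iteration 1:
  f(-0.600000) = 10.424000
  f'(-0.600000) = -2.720000
  x_1 = -0.600000 - 10.424000/(-2.720000) = 3.232353
Iteration 2:
  f(3.232353) = 15.162094
  f'(3.232353) = 19.879611
  x_2 = 3.232353 - 15.162094/19.879611 = 2.469657
Iteration 3:
  f(2.469657) = 4.615457
  f'(2.469657) = 8.358306
  x_3 = 2.469657 - 4.615457/8.358306 = 1.917457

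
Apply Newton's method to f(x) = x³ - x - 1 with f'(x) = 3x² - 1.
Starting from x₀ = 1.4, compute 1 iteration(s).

f(x) = x³ - x - 1
f'(x) = 3x² - 1
x₀ = 1.4

Newton-Raphson formula: x_{n+1} = x_n - f(x_n)/f'(x_n)

Iteration 1:
  f(1.400000) = 0.344000
  f'(1.400000) = 4.880000
  x_1 = 1.400000 - 0.344000/4.880000 = 1.329508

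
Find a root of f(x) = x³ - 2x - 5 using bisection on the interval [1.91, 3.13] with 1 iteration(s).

f(x) = x³ - 2x - 5
Initial interval: [1.91, 3.13]

Iteration 1:
  c_1 = (1.910000 + 3.130000)/2 = 2.520000
  f(c_1) = f(2.520000) = 5.963008
  f(a) × f(c) < 0, new interval: [1.910000, 2.520000]

After 1 iteration(s), the approximation is c_1 = 2.520000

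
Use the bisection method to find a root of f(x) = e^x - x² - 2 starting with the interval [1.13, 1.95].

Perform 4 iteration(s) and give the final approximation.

f(x) = e^x - x² - 2
Initial interval: [1.13, 1.95]

Iteration 1:
  c_1 = (1.130000 + 1.950000)/2 = 1.540000
  f(c_1) = f(1.540000) = 0.292990
  f(a) × f(c) < 0, new interval: [1.130000, 1.540000]
Iteration 2:
  c_2 = (1.130000 + 1.540000)/2 = 1.335000
  f(c_2) = f(1.335000) = 0.017771
  f(a) × f(c) < 0, new interval: [1.130000, 1.335000]
Iteration 3:
  c_3 = (1.130000 + 1.335000)/2 = 1.232500
  f(c_3) = f(1.232500) = -0.089263
  f(a) × f(c) ≥ 0, new interval: [1.232500, 1.335000]
Iteration 4:
  c_4 = (1.232500 + 1.335000)/2 = 1.283750
  f(c_4) = f(1.283750) = -0.037862
  f(a) × f(c) ≥ 0, new interval: [1.283750, 1.335000]

After 4 iteration(s), the approximation is c_4 = 1.283750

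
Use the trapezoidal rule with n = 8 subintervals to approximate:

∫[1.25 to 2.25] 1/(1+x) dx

f(x) = 1/(1+x)
a = 1.25, b = 2.25, n = 8
h = (b - a)/n = 0.125000

Trapezoidal rule: (h/2)[f(x₀) + 2f(x₁) + 2f(x₂) + ... + f(xₙ)]

x_0 = 1.2500, f(x_0) = 0.444444, coefficient = 1
x_1 = 1.3750, f(x_1) = 0.421053, coefficient = 2
x_2 = 1.5000, f(x_2) = 0.400000, coefficient = 2
x_3 = 1.6250, f(x_3) = 0.380952, coefficient = 2
x_4 = 1.7500, f(x_4) = 0.363636, coefficient = 2
x_5 = 1.8750, f(x_5) = 0.347826, coefficient = 2
x_6 = 2.0000, f(x_6) = 0.333333, coefficient = 2
x_7 = 2.1250, f(x_7) = 0.320000, coefficient = 2
x_8 = 2.2500, f(x_8) = 0.307692, coefficient = 1

I ≈ (0.125000/2) × 5.885738 = 0.367859
Exact value: 0.367725
Error: 0.000134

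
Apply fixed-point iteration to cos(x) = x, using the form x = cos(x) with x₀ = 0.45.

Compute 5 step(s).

Equation: cos(x) = x
Fixed-point form: x = cos(x)
x₀ = 0.45

x_1 = g(0.450000) = 0.900447
x_2 = g(0.900447) = 0.621260
x_3 = g(0.621260) = 0.813146
x_4 = g(0.813146) = 0.687216
x_5 = g(0.687216) = 0.773015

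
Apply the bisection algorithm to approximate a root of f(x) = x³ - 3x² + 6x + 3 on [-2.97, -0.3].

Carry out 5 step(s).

f(x) = x³ - 3x² + 6x + 3
Initial interval: [-2.97, -0.3]

Iteration 1:
  c_1 = (-2.970000 + (-0.300000))/2 = -1.635000
  f(c_1) = f(-1.635000) = -19.200398
  f(a) × f(c) ≥ 0, new interval: [-1.635000, -0.300000]
Iteration 2:
  c_2 = (-1.635000 + (-0.300000))/2 = -0.967500
  f(c_2) = f(-0.967500) = -6.518803
  f(a) × f(c) ≥ 0, new interval: [-0.967500, -0.300000]
Iteration 3:
  c_3 = (-0.967500 + (-0.300000))/2 = -0.633750
  f(c_3) = f(-0.633750) = -2.261956
  f(a) × f(c) ≥ 0, new interval: [-0.633750, -0.300000]
Iteration 4:
  c_4 = (-0.633750 + (-0.300000))/2 = -0.466875
  f(c_4) = f(-0.466875) = -0.556933
  f(a) × f(c) ≥ 0, new interval: [-0.466875, -0.300000]
Iteration 5:
  c_5 = (-0.466875 + (-0.300000))/2 = -0.383437
  f(c_5) = f(-0.383437) = 0.201927
  f(a) × f(c) < 0, new interval: [-0.466875, -0.383437]

After 5 iteration(s), the approximation is c_5 = -0.383437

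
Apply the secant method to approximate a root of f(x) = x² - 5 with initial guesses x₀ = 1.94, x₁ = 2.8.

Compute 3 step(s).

f(x) = x² - 5
x₀ = 1.94, x₁ = 2.8

Secant formula: x_{n+1} = x_n - f(x_n)(x_n - x_{n-1})/(f(x_n) - f(x_{n-1}))

Iteration 1:
  f(1.940000) = -1.236400
  f(2.800000) = 2.840000
  x_2 = 2.800000 - 2.840000×(2.800000 - 1.940000)/(2.840000 - (-1.236400))
       = 2.200844
Iteration 2:
  f(2.800000) = 2.840000
  f(2.200844) = -0.156286
  x_3 = 2.200844 - (-0.156286)×(2.200844 - 2.800000)/(-0.156286 - 2.840000)
       = 2.232096
Iteration 3:
  f(2.200844) = -0.156286
  f(2.232096) = -0.017748
  x_4 = 2.232096 - (-0.017748)×(2.232096 - 2.200844)/(-0.017748 - (-0.156286))
       = 2.236100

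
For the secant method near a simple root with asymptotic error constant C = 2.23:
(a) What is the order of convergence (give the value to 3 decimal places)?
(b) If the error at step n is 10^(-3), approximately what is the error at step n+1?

(a) Secant method has superlinear convergence with order φ = (1+√5)/2 ≈ 1.618.
    This means |e_{n+1}| ≈ C|e_n|^1.618.

(b) With |e_n| = 10^(-3) and C = 2.23:
    |e_{n+1}| ≈ 2.23 × (10^(-3))^1.618 = 2.23 × 10^(-4.85)

(a) ≈ 1.618 (golden ratio); (b) |e_{n+1}| ≈ 3.120e-05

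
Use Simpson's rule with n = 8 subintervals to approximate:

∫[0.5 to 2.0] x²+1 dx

f(x) = x²+1
a = 0.5, b = 2.0, n = 8
h = (b - a)/n = 0.187500

Simpson's rule: (h/3)[f(x₀) + 4f(x₁) + 2f(x₂) + ... + f(xₙ)]

x_0 = 0.5000, f(x_0) = 1.250000, coefficient = 1
x_1 = 0.6875, f(x_1) = 1.472656, coefficient = 4
x_2 = 0.8750, f(x_2) = 1.765625, coefficient = 2
x_3 = 1.0625, f(x_3) = 2.128906, coefficient = 4
x_4 = 1.2500, f(x_4) = 2.562500, coefficient = 2
x_5 = 1.4375, f(x_5) = 3.066406, coefficient = 4
x_6 = 1.6250, f(x_6) = 3.640625, coefficient = 2
x_7 = 1.8125, f(x_7) = 4.285156, coefficient = 4
x_8 = 2.0000, f(x_8) = 5.000000, coefficient = 1

I ≈ (0.187500/3) × 66.000000 = 4.125000
Exact value: 4.125000
Error: 0.000000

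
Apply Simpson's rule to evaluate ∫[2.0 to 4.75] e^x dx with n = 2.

f(x) = e^x
a = 2.0, b = 4.75, n = 2
h = (b - a)/n = 1.375000

Simpson's rule: (h/3)[f(x₀) + 4f(x₁) + 2f(x₂) + ... + f(xₙ)]

x_0 = 2.0000, f(x_0) = 7.389056, coefficient = 1
x_1 = 3.3750, f(x_1) = 29.224284, coefficient = 4
x_2 = 4.7500, f(x_2) = 115.584285, coefficient = 1

I ≈ (1.375000/3) × 239.870476 = 109.940635
Exact value: 108.195228
Error: 1.745406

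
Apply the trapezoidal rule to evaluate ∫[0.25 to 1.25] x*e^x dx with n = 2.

f(x) = x*e^x
a = 0.25, b = 1.25, n = 2
h = (b - a)/n = 0.500000

Trapezoidal rule: (h/2)[f(x₀) + 2f(x₁) + 2f(x₂) + ... + f(xₙ)]

x_0 = 0.2500, f(x_0) = 0.321006, coefficient = 1
x_1 = 0.7500, f(x_1) = 1.587750, coefficient = 2
x_2 = 1.2500, f(x_2) = 4.362929, coefficient = 1

I ≈ (0.500000/2) × 7.859435 = 1.964859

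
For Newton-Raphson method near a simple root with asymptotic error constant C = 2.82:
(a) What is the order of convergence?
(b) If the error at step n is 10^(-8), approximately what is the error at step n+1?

(a) Newton-Raphson has quadratic (order 2) convergence near simple roots.
    This means |e_{n+1}| ≈ C|e_n|².

(b) With |e_n| = 10^(-8) and C = 2.82:
    |e_{n+1}| ≈ 2.82 × (10^(-8))² = 2.82 × 10^(-16)

(a) 2 (quadratic); (b) |e_{n+1}| ≈ 2.820e-16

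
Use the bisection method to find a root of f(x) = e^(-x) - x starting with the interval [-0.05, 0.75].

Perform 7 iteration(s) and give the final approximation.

f(x) = e^(-x) - x
Initial interval: [-0.05, 0.75]

Iteration 1:
  c_1 = (-0.050000 + 0.750000)/2 = 0.350000
  f(c_1) = f(0.350000) = 0.354688
  f(a) × f(c) ≥ 0, new interval: [0.350000, 0.750000]
Iteration 2:
  c_2 = (0.350000 + 0.750000)/2 = 0.550000
  f(c_2) = f(0.550000) = 0.026950
  f(a) × f(c) ≥ 0, new interval: [0.550000, 0.750000]
Iteration 3:
  c_3 = (0.550000 + 0.750000)/2 = 0.650000
  f(c_3) = f(0.650000) = -0.127954
  f(a) × f(c) < 0, new interval: [0.550000, 0.650000]
Iteration 4:
  c_4 = (0.550000 + 0.650000)/2 = 0.600000
  f(c_4) = f(0.600000) = -0.051188
  f(a) × f(c) < 0, new interval: [0.550000, 0.600000]
Iteration 5:
  c_5 = (0.550000 + 0.600000)/2 = 0.575000
  f(c_5) = f(0.575000) = -0.012295
  f(a) × f(c) < 0, new interval: [0.550000, 0.575000]
Iteration 6:
  c_6 = (0.550000 + 0.575000)/2 = 0.562500
  f(c_6) = f(0.562500) = 0.007283
  f(a) × f(c) ≥ 0, new interval: [0.562500, 0.575000]
Iteration 7:
  c_7 = (0.562500 + 0.575000)/2 = 0.568750
  f(c_7) = f(0.568750) = -0.002517
  f(a) × f(c) < 0, new interval: [0.562500, 0.568750]

After 7 iteration(s), the approximation is c_7 = 0.568750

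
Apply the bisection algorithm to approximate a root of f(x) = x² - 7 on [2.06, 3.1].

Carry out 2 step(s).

f(x) = x² - 7
Initial interval: [2.06, 3.1]

Iteration 1:
  c_1 = (2.060000 + 3.100000)/2 = 2.580000
  f(c_1) = f(2.580000) = -0.343600
  f(a) × f(c) ≥ 0, new interval: [2.580000, 3.100000]
Iteration 2:
  c_2 = (2.580000 + 3.100000)/2 = 2.840000
  f(c_2) = f(2.840000) = 1.065600
  f(a) × f(c) < 0, new interval: [2.580000, 2.840000]

After 2 iteration(s), the approximation is c_2 = 2.840000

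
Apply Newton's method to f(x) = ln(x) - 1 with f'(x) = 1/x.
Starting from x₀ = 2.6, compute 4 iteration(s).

f(x) = ln(x) - 1
f'(x) = 1/x
x₀ = 2.6

Newton-Raphson formula: x_{n+1} = x_n - f(x_n)/f'(x_n)

Iteration 1:
  f(2.600000) = -0.044489
  f'(2.600000) = 0.384615
  x_1 = 2.600000 - (-0.044489)/0.384615 = 2.715670
Iteration 2:
  f(2.715670) = -0.000961
  f'(2.715670) = 0.368233
  x_2 = 2.715670 - (-0.000961)/0.368233 = 2.718281
Iteration 3:
  f(2.718281) = 0.000000
  f'(2.718281) = 0.367880
  x_3 = 2.718281 - 0.000000/0.367880 = 2.718282
Iteration 4:
  f(2.718282) = 0.000000
  f'(2.718282) = 0.367879
  x_4 = 2.718282 - 0.000000/0.367879 = 2.718282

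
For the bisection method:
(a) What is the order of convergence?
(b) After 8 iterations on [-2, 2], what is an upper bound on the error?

(a) Bisection has linear (order 1) convergence; the error is halved each step.

(b) Error bound = (b-a)/2^n = (2 - (-2))/2^{8}
    = 4/2^{8}

(a) 1 (linear); (b) error ≤ 1.56e-02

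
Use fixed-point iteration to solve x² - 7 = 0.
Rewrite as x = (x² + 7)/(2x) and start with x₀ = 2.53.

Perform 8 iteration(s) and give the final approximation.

Equation: x² - 7 = 0
Fixed-point form: x = (x² + 7)/(2x)
x₀ = 2.53

x_1 = g(2.530000) = 2.648399
x_2 = g(2.648399) = 2.645753
x_3 = g(2.645753) = 2.645751
x_4 = g(2.645751) = 2.645751
x_5 = g(2.645751) = 2.645751
x_6 = g(2.645751) = 2.645751
x_7 = g(2.645751) = 2.645751
x_8 = g(2.645751) = 2.645751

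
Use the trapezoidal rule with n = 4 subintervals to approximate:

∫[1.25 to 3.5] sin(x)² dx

f(x) = sin(x)²
a = 1.25, b = 3.5, n = 4
h = (b - a)/n = 0.562500

Trapezoidal rule: (h/2)[f(x₀) + 2f(x₁) + 2f(x₂) + ... + f(xₙ)]

x_0 = 1.2500, f(x_0) = 0.900572, coefficient = 1
x_1 = 1.8125, f(x_1) = 0.942708, coefficient = 2
x_2 = 2.3750, f(x_2) = 0.481199, coefficient = 2
x_3 = 2.9375, f(x_3) = 0.041079, coefficient = 2
x_4 = 3.5000, f(x_4) = 0.123049, coefficient = 1

I ≈ (0.562500/2) × 3.953592 = 1.111948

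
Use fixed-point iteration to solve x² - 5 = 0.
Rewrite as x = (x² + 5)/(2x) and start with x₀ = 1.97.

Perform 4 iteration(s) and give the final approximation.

Equation: x² - 5 = 0
Fixed-point form: x = (x² + 5)/(2x)
x₀ = 1.97

x_1 = g(1.970000) = 2.254036
x_2 = g(2.254036) = 2.236140
x_3 = g(2.236140) = 2.236068
x_4 = g(2.236068) = 2.236068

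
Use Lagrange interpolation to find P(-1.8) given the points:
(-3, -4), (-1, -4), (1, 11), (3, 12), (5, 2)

Lagrange interpolation formula:
P(x) = Σ yᵢ × Lᵢ(x)
where Lᵢ(x) = Π_{j≠i} (x - xⱼ)/(xᵢ - xⱼ)

L_0(-1.8) = (-1.8 - (-1))/(-3 - (-1)) × (-1.8 - 1)/(-3 - 1) × (-1.8 - 3)/(-3 - 3) × (-1.8 - 5)/(-3 - 5) = 0.190400
L_1(-1.8) = (-1.8 - (-3))/(-1 - (-3)) × (-1.8 - 1)/(-1 - 1) × (-1.8 - 3)/(-1 - 3) × (-1.8 - 5)/(-1 - 5) = 1.142400
L_2(-1.8) = (-1.8 - (-3))/(1 - (-3)) × (-1.8 - (-1))/(1 - (-1)) × (-1.8 - 3)/(1 - 3) × (-1.8 - 5)/(1 - 5) = -0.489600
L_3(-1.8) = (-1.8 - (-3))/(3 - (-3)) × (-1.8 - (-1))/(3 - (-1)) × (-1.8 - 1)/(3 - 1) × (-1.8 - 5)/(3 - 5) = 0.190400
L_4(-1.8) = (-1.8 - (-3))/(5 - (-3)) × (-1.8 - (-1))/(5 - (-1)) × (-1.8 - 1)/(5 - 1) × (-1.8 - 3)/(5 - 3) = -0.033600

P(-1.8) = (-4)×L_0(-1.8) + (-4)×L_1(-1.8) + 11×L_2(-1.8) + 12×L_3(-1.8) + 2×L_4(-1.8)
P(-1.8) = -8.499200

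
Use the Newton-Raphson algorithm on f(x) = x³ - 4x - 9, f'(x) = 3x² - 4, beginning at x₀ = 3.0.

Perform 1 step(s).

f(x) = x³ - 4x - 9
f'(x) = 3x² - 4
x₀ = 3.0

Newton-Raphson formula: x_{n+1} = x_n - f(x_n)/f'(x_n)

Iteration 1:
  f(3.000000) = 6.000000
  f'(3.000000) = 23.000000
  x_1 = 3.000000 - 6.000000/23.000000 = 2.739130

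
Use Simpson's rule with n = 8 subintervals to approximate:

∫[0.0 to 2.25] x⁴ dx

f(x) = x⁴
a = 0.0, b = 2.25, n = 8
h = (b - a)/n = 0.281250

Simpson's rule: (h/3)[f(x₀) + 4f(x₁) + 2f(x₂) + ... + f(xₙ)]

x_0 = 0.0000, f(x_0) = 0.000000, coefficient = 1
x_1 = 0.2812, f(x_1) = 0.006257, coefficient = 4
x_2 = 0.5625, f(x_2) = 0.100113, coefficient = 2
x_3 = 0.8438, f(x_3) = 0.506822, coefficient = 4
x_4 = 1.1250, f(x_4) = 1.601807, coefficient = 2
x_5 = 1.4062, f(x_5) = 3.910661, coefficient = 4
x_6 = 1.6875, f(x_6) = 8.109146, coefficient = 2
x_7 = 1.9688, f(x_7) = 15.023194, coefficient = 4
x_8 = 2.2500, f(x_8) = 25.628906, coefficient = 1

I ≈ (0.281250/3) × 123.038773 = 11.534885
Exact value: 11.533008
Error: 0.001877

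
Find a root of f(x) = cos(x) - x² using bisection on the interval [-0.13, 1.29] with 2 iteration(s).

f(x) = cos(x) - x²
Initial interval: [-0.13, 1.29]

Iteration 1:
  c_1 = (-0.130000 + 1.290000)/2 = 0.580000
  f(c_1) = f(0.580000) = 0.500063
  f(a) × f(c) ≥ 0, new interval: [0.580000, 1.290000]
Iteration 2:
  c_2 = (0.580000 + 1.290000)/2 = 0.935000
  f(c_2) = f(0.935000) = -0.280407
  f(a) × f(c) < 0, new interval: [0.580000, 0.935000]

After 2 iteration(s), the approximation is c_2 = 0.935000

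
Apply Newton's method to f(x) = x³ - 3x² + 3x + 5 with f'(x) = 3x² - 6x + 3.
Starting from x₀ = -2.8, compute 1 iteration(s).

f(x) = x³ - 3x² + 3x + 5
f'(x) = 3x² - 6x + 3
x₀ = -2.8

Newton-Raphson formula: x_{n+1} = x_n - f(x_n)/f'(x_n)

Iteration 1:
  f(-2.800000) = -48.872000
  f'(-2.800000) = 43.320000
  x_1 = -2.800000 - (-48.872000)/43.320000 = -1.671837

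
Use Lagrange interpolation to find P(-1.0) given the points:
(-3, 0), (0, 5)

Lagrange interpolation formula:
P(x) = Σ yᵢ × Lᵢ(x)
where Lᵢ(x) = Π_{j≠i} (x - xⱼ)/(xᵢ - xⱼ)

L_0(-1.0) = (-1.0 - 0)/(-3 - 0) = 0.333333
L_1(-1.0) = (-1.0 - (-3))/(0 - (-3)) = 0.666667

P(-1.0) = 0×L_0(-1.0) + 5×L_1(-1.0)
P(-1.0) = 3.333333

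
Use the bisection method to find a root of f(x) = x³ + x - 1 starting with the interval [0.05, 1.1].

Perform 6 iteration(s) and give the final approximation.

f(x) = x³ + x - 1
Initial interval: [0.05, 1.1]

Iteration 1:
  c_1 = (0.050000 + 1.100000)/2 = 0.575000
  f(c_1) = f(0.575000) = -0.234891
  f(a) × f(c) ≥ 0, new interval: [0.575000, 1.100000]
Iteration 2:
  c_2 = (0.575000 + 1.100000)/2 = 0.837500
  f(c_2) = f(0.837500) = 0.424928
  f(a) × f(c) < 0, new interval: [0.575000, 0.837500]
Iteration 3:
  c_3 = (0.575000 + 0.837500)/2 = 0.706250
  f(c_3) = f(0.706250) = 0.058520
  f(a) × f(c) < 0, new interval: [0.575000, 0.706250]
Iteration 4:
  c_4 = (0.575000 + 0.706250)/2 = 0.640625
  f(c_4) = f(0.640625) = -0.096462
  f(a) × f(c) ≥ 0, new interval: [0.640625, 0.706250]
Iteration 5:
  c_5 = (0.640625 + 0.706250)/2 = 0.673438
  f(c_5) = f(0.673438) = -0.021146
  f(a) × f(c) ≥ 0, new interval: [0.673438, 0.706250]
Iteration 6:
  c_6 = (0.673438 + 0.706250)/2 = 0.689844
  f(c_6) = f(0.689844) = 0.018130
  f(a) × f(c) < 0, new interval: [0.673438, 0.689844]

After 6 iteration(s), the approximation is c_6 = 0.689844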